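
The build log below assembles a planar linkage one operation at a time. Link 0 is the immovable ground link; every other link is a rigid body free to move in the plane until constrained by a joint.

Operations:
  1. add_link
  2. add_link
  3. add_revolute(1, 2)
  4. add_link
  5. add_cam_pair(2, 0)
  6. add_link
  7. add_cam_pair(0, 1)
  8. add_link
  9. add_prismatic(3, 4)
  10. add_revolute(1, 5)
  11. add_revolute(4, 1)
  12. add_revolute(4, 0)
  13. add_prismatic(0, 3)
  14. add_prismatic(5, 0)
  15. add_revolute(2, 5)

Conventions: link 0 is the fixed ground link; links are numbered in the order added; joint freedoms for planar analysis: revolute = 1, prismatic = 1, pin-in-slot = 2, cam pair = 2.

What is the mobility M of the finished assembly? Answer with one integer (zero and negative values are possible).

(L,J1,J2)=(1,0,0); link0 fixed
link1: (2,0,0)
link2: (3,0,0)
R 1-2 [J1]: (3,1,0)
link3: (4,1,0)
C 2-0 [J2]: (4,1,1)
link4: (5,1,1)
C 0-1 [J2]: (5,1,2)
link5: (6,1,2)
P 3-4 [J1]: (6,2,2)
R 1-5 [J1]: (6,3,2)
R 4-1 [J1]: (6,4,2)
R 4-0 [J1]: (6,5,2)
P 0-3 [J1]: (6,6,2)
P 5-0 [J1]: (6,7,2)
R 2-5 [J1]: (6,8,2)
Grübler: 3·5 − 2·8 − 2 = -3

M = -3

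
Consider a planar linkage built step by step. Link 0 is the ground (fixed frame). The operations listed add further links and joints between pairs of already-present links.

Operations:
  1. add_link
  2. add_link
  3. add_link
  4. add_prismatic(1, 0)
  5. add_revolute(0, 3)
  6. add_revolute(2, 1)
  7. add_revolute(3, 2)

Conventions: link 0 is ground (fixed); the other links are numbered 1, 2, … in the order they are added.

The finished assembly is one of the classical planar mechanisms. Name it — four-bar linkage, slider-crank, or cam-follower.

links: 4 (incl. ground); joints: 3 revolute, 1 prismatic, 0 higher (cam) pair, forming one closed loop
4 links, 3 revolutes + 1 prismatic in one loop → slider-crank

slider-crank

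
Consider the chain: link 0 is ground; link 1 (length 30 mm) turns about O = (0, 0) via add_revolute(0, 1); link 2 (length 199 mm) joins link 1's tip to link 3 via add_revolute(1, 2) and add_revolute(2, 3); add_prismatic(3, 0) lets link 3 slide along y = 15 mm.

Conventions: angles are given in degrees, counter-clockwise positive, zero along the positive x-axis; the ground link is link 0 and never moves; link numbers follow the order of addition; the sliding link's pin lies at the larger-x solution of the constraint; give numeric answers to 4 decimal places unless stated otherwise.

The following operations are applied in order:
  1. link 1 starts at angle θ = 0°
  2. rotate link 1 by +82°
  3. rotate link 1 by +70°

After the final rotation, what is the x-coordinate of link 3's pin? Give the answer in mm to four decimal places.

geometry: r = 30 mm, L = 199 mm, e = 15 mm; θ starts at 0°
rotate link 1 by +82°: θ ← 0° +82° = 82°
rotate link 1 by +70°: θ ← 82° +70° = 152°
crank pin P = (r cos θ, r sin θ) = (-26.488428, 14.084147)
h = r sin θ − e = 14.084147 − 15 = -0.915853
x = r cos θ + √(L² − h²) = -26.488428 + 198.997892 = 172.509465

172.5095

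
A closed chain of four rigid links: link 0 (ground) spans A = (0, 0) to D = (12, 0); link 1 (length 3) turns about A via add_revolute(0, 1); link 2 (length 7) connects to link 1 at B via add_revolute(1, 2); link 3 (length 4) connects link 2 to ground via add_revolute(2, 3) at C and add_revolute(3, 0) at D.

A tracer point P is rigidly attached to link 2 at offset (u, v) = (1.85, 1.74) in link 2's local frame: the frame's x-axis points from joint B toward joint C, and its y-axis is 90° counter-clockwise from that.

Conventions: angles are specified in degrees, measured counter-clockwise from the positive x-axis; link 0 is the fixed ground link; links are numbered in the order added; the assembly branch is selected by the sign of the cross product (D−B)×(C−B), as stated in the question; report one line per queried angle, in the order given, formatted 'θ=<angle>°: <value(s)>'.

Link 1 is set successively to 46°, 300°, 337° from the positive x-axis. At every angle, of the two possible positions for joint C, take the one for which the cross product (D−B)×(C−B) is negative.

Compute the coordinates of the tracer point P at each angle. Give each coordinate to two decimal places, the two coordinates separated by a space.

A=(0,0), D=(12.00,0)
θ=46°: B = A + 3.00·(cos46°, sin46°) = (2.0840, 2.1580)
θ=46°: |BD| = 10.1481
θ=46°: circle(B,7.00) ∩ circle(D,4.00): a=6.7000, h=2.0274
θ=46°:   candidates: C₊=(9.0618,2.7143) cross=20.574; C₋=(8.1996,-1.2477) cross=-20.574
θ=46°:   branch - wants cross < 0 → take C=(8.1996,-1.2477) (cross=-20.574)
θ=46°: ex = (C−B)/|BC| = (0.8737,-0.4865); ey = (0.4865,0.8737)
θ=46°: P = B + 1.85·ex + 1.74·ey = (4.5468,2.7781)
θ=300°: B = A + 3.00·(cos300°, sin300°) = (1.5000, -2.5981)
θ=300°: |BD| = 10.8167
θ=300°: circle(B,7.00) ∩ circle(D,4.00): a=6.9338, h=0.9608
θ=300°:   candidates: C₊=(8.0000,0.0000) cross=10.392; C₋=(8.4615,-1.8653) cross=-10.392
θ=300°:   branch - wants cross < 0 → take C=(8.4615,-1.8653) (cross=-10.392)
θ=300°: ex = (C−B)/|BC| = (0.9945,0.1047); ey = (-0.1047,0.9945)
θ=300°: P = B + 1.85·ex + 1.74·ey = (3.1577,-0.6740)
θ=337°: B = A + 3.00·(cos337°, sin337°) = (2.7615, -1.1722)
θ=337°: |BD| = 9.3126
θ=337°: circle(B,7.00) ∩ circle(D,4.00): a=6.4281, h=2.7712
θ=337°:   candidates: C₊=(8.7896,2.3861) cross=25.807; C₋=(9.4873,-3.1123) cross=-25.807
θ=337°:   branch - wants cross < 0 → take C=(9.4873,-3.1123) (cross=-25.807)
θ=337°: ex = (C−B)/|BC| = (0.9608,-0.2772); ey = (0.2772,0.9608)
θ=337°: P = B + 1.85·ex + 1.74·ey = (5.0213,-0.0131)

θ=46°: 4.55 2.78
θ=300°: 3.16 -0.67
θ=337°: 5.02 -0.01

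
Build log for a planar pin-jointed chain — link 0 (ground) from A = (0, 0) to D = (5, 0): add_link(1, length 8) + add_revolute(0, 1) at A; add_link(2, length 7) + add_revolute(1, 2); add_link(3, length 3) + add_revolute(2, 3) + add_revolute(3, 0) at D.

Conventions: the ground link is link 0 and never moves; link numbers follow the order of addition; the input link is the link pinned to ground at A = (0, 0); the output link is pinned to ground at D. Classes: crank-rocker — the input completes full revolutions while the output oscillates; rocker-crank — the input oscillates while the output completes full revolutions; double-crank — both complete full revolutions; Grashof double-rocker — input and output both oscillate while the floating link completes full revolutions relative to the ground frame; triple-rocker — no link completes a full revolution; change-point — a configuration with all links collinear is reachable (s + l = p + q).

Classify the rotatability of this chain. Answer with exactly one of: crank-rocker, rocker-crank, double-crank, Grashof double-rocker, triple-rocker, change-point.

lengths: ground=5, input=8, coupler=7, output=3
sorted: s=3 (shortest), l=8 (longest), p+q=12
s + l = 11 vs p + q = 12
s + l < p + q (Grashof) with shortest = output link → rocker-crank

rocker-crank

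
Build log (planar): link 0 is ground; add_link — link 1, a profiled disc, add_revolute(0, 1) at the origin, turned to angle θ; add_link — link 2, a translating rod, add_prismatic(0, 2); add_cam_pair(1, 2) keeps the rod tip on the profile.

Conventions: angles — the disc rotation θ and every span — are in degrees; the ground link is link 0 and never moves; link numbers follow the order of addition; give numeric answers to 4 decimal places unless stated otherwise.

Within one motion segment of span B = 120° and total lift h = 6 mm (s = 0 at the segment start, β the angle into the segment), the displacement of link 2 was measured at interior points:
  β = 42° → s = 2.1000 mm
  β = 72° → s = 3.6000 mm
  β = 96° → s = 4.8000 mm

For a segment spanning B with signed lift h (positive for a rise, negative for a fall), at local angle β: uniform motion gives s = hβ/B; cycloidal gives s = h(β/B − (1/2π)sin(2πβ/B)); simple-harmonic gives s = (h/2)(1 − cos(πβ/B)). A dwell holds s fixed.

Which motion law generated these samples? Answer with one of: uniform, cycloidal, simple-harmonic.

candidates at β/B = r: uniform s = h·r (linear in β); cycloidal s = h·(r − sin(2πr)/(2π)); simple-harmonic s = (h/2)(1 − cos(πr))
β=42°: printed 2.1000 | uniform 2.1000, cycloidal 1.3274, simple-harmonic 1.6380
β=72°: printed 3.6000 | uniform 3.6000, cycloidal 4.1613, simple-harmonic 3.9271
β=96°: printed 4.8000 | uniform 4.8000, cycloidal 5.7082, simple-harmonic 5.4271
only one law matches every sample → uniform

uniform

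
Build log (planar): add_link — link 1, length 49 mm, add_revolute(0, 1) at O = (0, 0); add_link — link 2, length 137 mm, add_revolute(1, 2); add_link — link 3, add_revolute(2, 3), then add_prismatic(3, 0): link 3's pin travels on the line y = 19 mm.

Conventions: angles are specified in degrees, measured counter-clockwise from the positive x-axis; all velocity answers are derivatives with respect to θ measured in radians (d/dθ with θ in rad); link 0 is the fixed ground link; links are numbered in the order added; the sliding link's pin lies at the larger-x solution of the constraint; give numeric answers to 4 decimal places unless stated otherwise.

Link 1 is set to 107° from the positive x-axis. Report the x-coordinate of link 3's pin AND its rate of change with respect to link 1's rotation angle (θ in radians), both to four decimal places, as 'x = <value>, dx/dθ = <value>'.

geometry: r = 49 mm, L = 137 mm, e = 19 mm
crank pin P = (r cos θ, r sin θ) = (-14.326214, 46.858933)
h = r sin θ − e = 46.858933 − 19 = 27.858933
x = r cos θ + √(L² − h²) = -14.326214 + 134.137541 = 119.811327
dx/dθ = −r sin θ − h·r cos θ/√(L² − h²) (θ in radians; h = 27.858933) = -43.883532

x = 119.8113, dx/dθ = -43.8835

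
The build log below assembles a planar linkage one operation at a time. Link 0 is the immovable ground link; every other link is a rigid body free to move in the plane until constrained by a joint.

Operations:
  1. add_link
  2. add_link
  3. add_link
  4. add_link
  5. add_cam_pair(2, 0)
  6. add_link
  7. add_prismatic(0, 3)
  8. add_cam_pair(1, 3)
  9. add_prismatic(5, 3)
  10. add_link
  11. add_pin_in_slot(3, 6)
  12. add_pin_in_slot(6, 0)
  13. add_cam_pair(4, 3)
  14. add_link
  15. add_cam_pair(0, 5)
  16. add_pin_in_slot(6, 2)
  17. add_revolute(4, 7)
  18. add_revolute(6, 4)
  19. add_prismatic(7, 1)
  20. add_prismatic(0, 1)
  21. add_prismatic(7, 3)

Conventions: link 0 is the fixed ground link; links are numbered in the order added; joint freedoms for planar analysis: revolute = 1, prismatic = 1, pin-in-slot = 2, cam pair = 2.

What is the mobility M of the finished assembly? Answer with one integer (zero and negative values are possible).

L=1 J1=0 J2=0
add link → L=2 J1=0 J2=0
add link → L=3 J1=0 J2=0
add link → L=4 J1=0 J2=0
add link → L=5 J1=0 J2=0
C@2,0 dof=2 J2 → L=5 J1=0 J2=1
add link → L=6 J1=0 J2=1
P@0,3 dof=1 J1 → L=6 J1=1 J2=1
C@1,3 dof=2 J2 → L=6 J1=1 J2=2
P@5,3 dof=1 J1 → L=6 J1=2 J2=2
add link → L=7 J1=2 J2=2
PS@3,6 dof=2 J2 → L=7 J1=2 J2=3
PS@6,0 dof=2 J2 → L=7 J1=2 J2=4
C@4,3 dof=2 J2 → L=7 J1=2 J2=5
add link → L=8 J1=2 J2=5
C@0,5 dof=2 J2 → L=8 J1=2 J2=6
PS@6,2 dof=2 J2 → L=8 J1=2 J2=7
R@4,7 dof=1 J1 → L=8 J1=3 J2=7
R@6,4 dof=1 J1 → L=8 J1=4 J2=7
P@7,1 dof=1 J1 → L=8 J1=5 J2=7
P@0,1 dof=1 J1 → L=8 J1=6 J2=7
P@7,3 dof=1 J1 → L=8 J1=7 J2=7
M=3(L−1)−2J1−J2=3·7−2·7−7=0

M = 0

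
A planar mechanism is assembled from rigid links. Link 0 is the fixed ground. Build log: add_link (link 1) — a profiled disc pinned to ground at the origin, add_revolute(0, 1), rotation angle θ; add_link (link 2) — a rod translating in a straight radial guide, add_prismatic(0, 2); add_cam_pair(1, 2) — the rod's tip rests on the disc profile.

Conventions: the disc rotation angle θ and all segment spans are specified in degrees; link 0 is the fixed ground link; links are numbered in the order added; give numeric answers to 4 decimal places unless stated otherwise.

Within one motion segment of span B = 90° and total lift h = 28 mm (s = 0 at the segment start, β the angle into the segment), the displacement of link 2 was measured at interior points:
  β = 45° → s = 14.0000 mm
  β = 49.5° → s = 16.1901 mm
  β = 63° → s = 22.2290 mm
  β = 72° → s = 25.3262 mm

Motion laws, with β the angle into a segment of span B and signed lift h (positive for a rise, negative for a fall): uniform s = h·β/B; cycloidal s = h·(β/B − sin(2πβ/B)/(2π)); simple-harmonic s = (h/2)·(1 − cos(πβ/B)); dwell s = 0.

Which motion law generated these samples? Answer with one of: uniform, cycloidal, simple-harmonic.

candidates at β/B = r: uniform s = h·r (linear in β); cycloidal s = h·(r − sin(2πr)/(2π)); simple-harmonic s = (h/2)(1 − cos(πr))
β=45°: printed 14.0000 | uniform 14.0000, cycloidal 14.0000, simple-harmonic 14.0000
β=49.5°: printed 16.1901 | uniform 15.4000, cycloidal 16.7771, simple-harmonic 16.1901
β=63°: printed 22.2290 | uniform 19.6000, cycloidal 23.8382, simple-harmonic 22.2290
β=72°: printed 25.3262 | uniform 22.4000, cycloidal 26.6382, simple-harmonic 25.3262
only one law matches every sample → simple-harmonic

simple-harmonic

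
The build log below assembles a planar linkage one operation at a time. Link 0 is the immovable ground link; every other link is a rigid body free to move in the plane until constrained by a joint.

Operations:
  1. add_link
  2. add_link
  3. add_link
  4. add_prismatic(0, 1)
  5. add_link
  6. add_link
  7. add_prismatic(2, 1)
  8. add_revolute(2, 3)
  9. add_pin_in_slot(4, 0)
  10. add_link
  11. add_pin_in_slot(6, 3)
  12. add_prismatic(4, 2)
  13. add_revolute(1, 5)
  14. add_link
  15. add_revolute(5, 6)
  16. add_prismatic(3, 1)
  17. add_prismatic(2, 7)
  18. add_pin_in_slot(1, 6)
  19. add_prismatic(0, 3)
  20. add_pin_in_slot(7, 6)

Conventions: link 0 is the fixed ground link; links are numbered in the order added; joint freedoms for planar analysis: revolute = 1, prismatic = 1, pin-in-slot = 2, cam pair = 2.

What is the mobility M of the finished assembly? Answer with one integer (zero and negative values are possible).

ground; <1,0,0>
#1 <2,0,0>
#2 <3,0,0>
#3 <4,0,0>
P:0↔1 J1 <4,1,0>
#4 <5,1,0>
#5 <6,1,0>
P:2↔1 J1 <6,2,0>
R:2↔3 J1 <6,3,0>
PS:4↔0 J2 <6,3,1>
#6 <7,3,1>
PS:6↔3 J2 <7,3,2>
P:4↔2 J1 <7,4,2>
R:1↔5 J1 <7,5,2>
#7 <8,5,2>
R:5↔6 J1 <8,6,2>
P:3↔1 J1 <8,7,2>
P:2↔7 J1 <8,8,2>
PS:1↔6 J2 <8,8,3>
P:0↔3 J1 <8,9,3>
PS:7↔6 J2 <8,9,4>
3×7 − 2×9 − 1×4 = -1

M = -1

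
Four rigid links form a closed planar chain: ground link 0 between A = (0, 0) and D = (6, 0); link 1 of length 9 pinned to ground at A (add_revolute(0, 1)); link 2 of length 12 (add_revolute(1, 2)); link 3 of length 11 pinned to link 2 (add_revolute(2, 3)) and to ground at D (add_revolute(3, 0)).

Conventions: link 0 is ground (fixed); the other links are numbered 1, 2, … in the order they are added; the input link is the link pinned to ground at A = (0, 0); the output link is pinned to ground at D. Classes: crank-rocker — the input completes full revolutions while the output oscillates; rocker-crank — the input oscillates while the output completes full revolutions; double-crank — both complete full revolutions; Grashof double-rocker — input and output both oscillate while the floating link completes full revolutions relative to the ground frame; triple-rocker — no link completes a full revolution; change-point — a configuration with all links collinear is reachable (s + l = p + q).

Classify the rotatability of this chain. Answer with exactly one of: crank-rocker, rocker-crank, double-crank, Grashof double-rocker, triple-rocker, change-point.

lengths: ground=6, input=9, coupler=12, output=11
sorted: s=6 (shortest), l=12 (longest), p+q=20
s + l = 18 vs p + q = 20
s + l < p + q (Grashof) with shortest = ground link → double-crank

double-crank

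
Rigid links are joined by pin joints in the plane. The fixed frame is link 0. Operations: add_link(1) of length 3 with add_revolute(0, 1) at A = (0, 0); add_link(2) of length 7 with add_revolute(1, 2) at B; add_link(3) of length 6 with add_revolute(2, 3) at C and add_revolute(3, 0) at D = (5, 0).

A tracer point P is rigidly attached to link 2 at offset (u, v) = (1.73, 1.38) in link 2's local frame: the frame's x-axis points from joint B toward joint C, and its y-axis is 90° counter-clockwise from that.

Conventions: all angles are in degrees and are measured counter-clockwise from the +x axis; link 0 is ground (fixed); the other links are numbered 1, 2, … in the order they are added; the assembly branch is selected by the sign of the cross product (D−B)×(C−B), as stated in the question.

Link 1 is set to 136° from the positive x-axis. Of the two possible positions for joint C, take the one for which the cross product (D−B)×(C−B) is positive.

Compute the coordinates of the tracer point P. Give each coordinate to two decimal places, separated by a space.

A=(0,0), D=(5.00,0)
B = A + 3.00·(cos136°, sin136°) = (-2.1580, 2.0840)
|BD| = 7.4552
circle(B,7.00) ∩ circle(D,6.00): a=4.5995, h=5.2768
  candidates: C₊=(3.7331,5.8647) cross=39.340; C₋=(0.7831,-4.2682) cross=-39.340
  branch + wants cross > 0 → take C=(3.7331,5.8647) (cross=39.340)
ex = (C−B)/|BC| = (0.8416,0.5401); ey = (-0.5401,0.8416)
P = B + 1.73·ex + 1.38·ey = (-1.4474,4.1798)

-1.45 4.18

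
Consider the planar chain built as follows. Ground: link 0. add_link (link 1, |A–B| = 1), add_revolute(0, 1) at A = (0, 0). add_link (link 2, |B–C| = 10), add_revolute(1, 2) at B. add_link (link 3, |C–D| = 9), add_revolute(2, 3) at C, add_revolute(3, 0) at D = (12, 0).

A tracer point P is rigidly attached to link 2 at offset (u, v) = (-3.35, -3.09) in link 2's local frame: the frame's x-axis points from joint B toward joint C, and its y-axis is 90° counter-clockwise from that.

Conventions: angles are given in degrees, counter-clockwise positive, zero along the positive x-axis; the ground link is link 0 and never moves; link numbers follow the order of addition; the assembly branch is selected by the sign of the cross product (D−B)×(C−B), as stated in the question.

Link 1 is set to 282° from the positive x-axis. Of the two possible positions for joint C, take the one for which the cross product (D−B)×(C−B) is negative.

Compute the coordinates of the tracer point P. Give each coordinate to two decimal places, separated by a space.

A=(0,0), D=(12.00,0)
B = A + 1.00·(cos282°, sin282°) = (0.2079, -0.9781)
|BD| = 11.8326
circle(B,10.00) ∩ circle(D,9.00): a=6.7192, h=7.4063
  candidates: C₊=(6.2918,6.9582) cross=87.635; C₋=(7.5163,-7.8036) cross=-87.635
  branch - wants cross < 0 → take C=(7.5163,-7.8036) (cross=-87.635)
ex = (C−B)/|BC| = (0.7308,-0.6825); ey = (0.6825,0.7308)
P = B + -3.35·ex + -3.09·ey = (-4.3495,-0.9499)

-4.35 -0.95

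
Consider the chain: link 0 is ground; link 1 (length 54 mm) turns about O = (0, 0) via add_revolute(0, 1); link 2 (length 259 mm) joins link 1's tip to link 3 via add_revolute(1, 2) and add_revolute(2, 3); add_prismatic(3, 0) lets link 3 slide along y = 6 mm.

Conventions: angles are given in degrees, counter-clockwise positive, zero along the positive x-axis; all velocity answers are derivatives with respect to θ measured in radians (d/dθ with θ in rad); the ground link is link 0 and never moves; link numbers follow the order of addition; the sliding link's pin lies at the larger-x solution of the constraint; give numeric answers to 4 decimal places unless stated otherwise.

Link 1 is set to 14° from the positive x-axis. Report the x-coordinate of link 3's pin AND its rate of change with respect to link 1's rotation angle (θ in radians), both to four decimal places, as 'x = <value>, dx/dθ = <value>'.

geometry: r = 54 mm, L = 259 mm, e = 6 mm
crank pin P = (r cos θ, r sin θ) = (52.395969, 13.063782)
h = r sin θ − e = 13.063782 − 6 = 7.063782
x = r cos θ + √(L² − h²) = 52.395969 + 258.903656 = 311.299625
dx/dθ = −r sin θ − h·r cos θ/√(L² − h²) (θ in radians; h = 7.063782) = -14.493325

x = 311.2996, dx/dθ = -14.4933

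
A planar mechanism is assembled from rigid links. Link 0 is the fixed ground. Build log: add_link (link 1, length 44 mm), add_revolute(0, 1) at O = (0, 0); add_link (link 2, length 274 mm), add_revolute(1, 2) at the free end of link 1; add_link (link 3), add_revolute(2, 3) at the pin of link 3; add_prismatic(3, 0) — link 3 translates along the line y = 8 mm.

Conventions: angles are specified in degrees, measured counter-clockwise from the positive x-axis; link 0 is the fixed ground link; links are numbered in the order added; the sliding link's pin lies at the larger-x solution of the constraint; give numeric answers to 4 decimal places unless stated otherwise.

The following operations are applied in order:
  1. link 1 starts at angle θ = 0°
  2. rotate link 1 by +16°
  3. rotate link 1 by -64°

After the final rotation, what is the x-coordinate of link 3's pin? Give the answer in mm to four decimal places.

geometry: r = 44 mm, L = 274 mm, e = 8 mm; θ starts at 0°
rotate link 1 by +16°: θ ← 0° +16° = 16°
rotate link 1 by -64°: θ ← 16° -64° = -48°
crank pin P = (r cos θ, r sin θ) = (29.441747, -32.698372)
h = r sin θ − e = -32.698372 − 8 = -40.698372
x = r cos θ + √(L² − h²) = 29.441747 + 270.960592 = 300.402339

300.4023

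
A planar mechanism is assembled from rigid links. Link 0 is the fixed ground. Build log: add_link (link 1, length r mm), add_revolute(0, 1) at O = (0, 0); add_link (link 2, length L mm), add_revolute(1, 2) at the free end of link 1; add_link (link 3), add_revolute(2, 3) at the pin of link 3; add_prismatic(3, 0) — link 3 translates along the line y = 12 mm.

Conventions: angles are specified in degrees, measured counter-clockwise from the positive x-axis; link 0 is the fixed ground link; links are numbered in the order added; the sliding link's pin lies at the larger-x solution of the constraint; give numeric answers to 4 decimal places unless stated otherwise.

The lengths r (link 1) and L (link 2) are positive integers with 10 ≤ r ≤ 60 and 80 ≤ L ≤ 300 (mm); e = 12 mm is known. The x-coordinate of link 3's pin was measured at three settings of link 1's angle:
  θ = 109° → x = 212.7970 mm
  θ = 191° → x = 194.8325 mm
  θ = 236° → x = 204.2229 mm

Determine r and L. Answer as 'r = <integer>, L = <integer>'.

constraint per measurement: (x − r cos θ)² + (r sin θ − e)² = L²
subtracting the θ₁ and θ₂ equations cancels the r² and L² terms:
r = (x₁² − x₂²) / (2[(x₁cos θ₁ + e sin θ₁) − (x₂cos θ₂ + e sin θ₂)]) = 26.9999 → r = 27
L² = (x₁ − r cos θ₁)² + (r sin θ₁ − e)² = 49283.9832 → L = 222.0000 → L = 222
check at θ₃=236°: x = 204.2229 (printed 204.2229) ✓

r = 27, L = 222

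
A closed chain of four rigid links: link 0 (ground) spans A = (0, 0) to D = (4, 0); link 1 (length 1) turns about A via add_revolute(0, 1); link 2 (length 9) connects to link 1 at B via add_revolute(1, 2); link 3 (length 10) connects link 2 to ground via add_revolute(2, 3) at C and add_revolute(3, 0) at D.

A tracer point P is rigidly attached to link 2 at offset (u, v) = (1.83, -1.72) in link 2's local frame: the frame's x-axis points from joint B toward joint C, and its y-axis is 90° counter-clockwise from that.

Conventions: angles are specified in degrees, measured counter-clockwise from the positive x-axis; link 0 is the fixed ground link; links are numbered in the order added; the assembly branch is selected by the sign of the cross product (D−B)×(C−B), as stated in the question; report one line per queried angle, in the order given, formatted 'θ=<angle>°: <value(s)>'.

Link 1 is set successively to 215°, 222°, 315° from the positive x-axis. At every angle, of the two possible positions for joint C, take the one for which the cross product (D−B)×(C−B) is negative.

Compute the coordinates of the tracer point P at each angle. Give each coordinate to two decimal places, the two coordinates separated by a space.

A=(0,0), D=(4.00,0)
θ=215°: B = A + 1.00·(cos215°, sin215°) = (-0.8192, -0.5736)
θ=215°: |BD| = 4.8532
θ=215°: circle(B,9.00) ∩ circle(D,10.00): a=0.4691, h=8.9878
θ=215°:   candidates: C₊=(-1.4156,8.4066) cross=43.619; C₋=(0.7089,-9.4429) cross=-43.619
θ=215°:   branch - wants cross < 0 → take C=(0.7089,-9.4429) (cross=-43.619)
θ=215°: ex = (C−B)/|BC| = (0.1698,-0.9855); ey = (0.9855,0.1698)
θ=215°: P = B + 1.83·ex + -1.72·ey = (-2.2035,-2.6690)
θ=222°: B = A + 1.00·(cos222°, sin222°) = (-0.7431, -0.6691)
θ=222°: |BD| = 4.7901
θ=222°: circle(B,9.00) ∩ circle(D,10.00): a=0.4118, h=8.9906
θ=222°:   candidates: C₊=(-1.5913,8.2908) cross=43.066; C₋=(0.9205,-9.5140) cross=-43.066
θ=222°:   branch - wants cross < 0 → take C=(0.9205,-9.5140) (cross=-43.066)
θ=222°: ex = (C−B)/|BC| = (0.1849,-0.9828); ey = (0.9828,0.1849)
θ=222°: P = B + 1.83·ex + -1.72·ey = (-2.0952,-2.7855)
θ=315°: B = A + 1.00·(cos315°, sin315°) = (0.7071, -0.7071)
θ=315°: |BD| = 3.3680
θ=315°: circle(B,9.00) ∩ circle(D,10.00): a=-1.1367, h=8.9279
θ=315°:   candidates: C₊=(-2.2787,7.7832) cross=30.069; C₋=(1.4702,-9.6747) cross=-30.069
θ=315°:   branch - wants cross < 0 → take C=(1.4702,-9.6747) (cross=-30.069)
θ=315°: ex = (C−B)/|BC| = (0.0848,-0.9964); ey = (0.9964,0.0848)
θ=315°: P = B + 1.83·ex + -1.72·ey = (-0.8515,-2.6763)

θ=215°: -2.20 -2.67
θ=222°: -2.10 -2.79
θ=315°: -0.85 -2.68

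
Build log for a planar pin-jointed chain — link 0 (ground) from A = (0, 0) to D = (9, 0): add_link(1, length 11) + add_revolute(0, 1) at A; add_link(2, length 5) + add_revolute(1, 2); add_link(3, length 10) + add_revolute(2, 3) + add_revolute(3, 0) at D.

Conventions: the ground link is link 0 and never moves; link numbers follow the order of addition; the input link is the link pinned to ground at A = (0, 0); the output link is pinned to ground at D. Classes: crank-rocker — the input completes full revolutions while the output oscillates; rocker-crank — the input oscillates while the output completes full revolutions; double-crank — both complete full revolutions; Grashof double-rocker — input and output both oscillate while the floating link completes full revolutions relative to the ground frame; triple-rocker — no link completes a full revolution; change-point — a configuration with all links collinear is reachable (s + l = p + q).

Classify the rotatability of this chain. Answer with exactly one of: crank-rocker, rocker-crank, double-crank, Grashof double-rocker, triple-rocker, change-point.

lengths: ground=9, input=11, coupler=5, output=10
sorted: s=5 (shortest), l=11 (longest), p+q=19
s + l = 16 vs p + q = 19
s + l < p + q (Grashof) with shortest = coupler link → Grashof double-rocker

Grashof double-rocker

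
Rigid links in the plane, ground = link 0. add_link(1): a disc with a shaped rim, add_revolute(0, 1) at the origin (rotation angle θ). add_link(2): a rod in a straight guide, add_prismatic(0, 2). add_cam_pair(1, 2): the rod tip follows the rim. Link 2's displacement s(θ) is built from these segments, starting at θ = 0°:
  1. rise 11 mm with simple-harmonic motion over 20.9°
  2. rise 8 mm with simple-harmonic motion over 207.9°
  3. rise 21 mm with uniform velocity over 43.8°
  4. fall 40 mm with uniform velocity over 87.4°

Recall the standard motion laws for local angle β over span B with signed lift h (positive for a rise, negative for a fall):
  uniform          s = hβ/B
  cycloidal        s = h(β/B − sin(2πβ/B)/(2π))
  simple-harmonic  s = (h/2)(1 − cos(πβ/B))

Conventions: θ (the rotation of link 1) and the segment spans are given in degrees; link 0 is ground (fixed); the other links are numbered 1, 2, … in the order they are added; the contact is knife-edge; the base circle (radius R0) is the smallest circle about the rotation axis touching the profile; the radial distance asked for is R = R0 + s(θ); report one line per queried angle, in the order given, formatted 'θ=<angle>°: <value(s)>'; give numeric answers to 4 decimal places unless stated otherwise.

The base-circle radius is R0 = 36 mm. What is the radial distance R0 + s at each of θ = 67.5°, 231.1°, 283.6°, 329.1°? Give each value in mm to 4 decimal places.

segment 1 (0° to 20.9°, simple-harmonic, h = 11) is passed completely: s = 0.0000 + (11) = 11.0000
θ = 67.5° falls in segment 2 (20.9° to 228.8°, simple-harmonic, h = 8): β = 67.5 − 20.9 = 46.6°, B = 207.9°; Δs = 8/2·(1 − cos(π·0.2241)) = 0.9514; s = 11.0000 + 0.9514 = 11.9514
segment 2 (20.9° to 228.8°, simple-harmonic, h = 8) is passed completely: s = 11.0000 + (8) = 19.0000
θ = 231.1° falls in segment 3 (228.8° to 272.6°, uniform, h = 21): β = 231.1 − 228.8 = 2.3°, B = 43.8°; Δs = 21·2.3/43.8 = 1.1027; s = 19.0000 + 1.1027 = 20.1027
segment 3 (228.8° to 272.6°, uniform, h = 21) is passed completely: s = 19.0000 + (21) = 40.0000
θ = 283.6° falls in segment 4 (272.6° to 360°, uniform, h = -40): β = 283.6 − 272.6 = 11°, B = 87.4°; Δs = -40·11/87.4 = -5.0343; s = 40.0000 − 5.0343 = 34.9657
θ = 329.1° falls in segment 4 (272.6° to 360°, uniform, h = -40): β = 329.1 − 272.6 = 56.5°, B = 87.4°; Δs = -40·56.5/87.4 = -25.8581; s = 40.0000 − 25.8581 = 14.1419
θ=67.5°: R = R0 + s = 36 + 11.9514 = 47.9514
θ=231.1°: R = R0 + s = 36 + 20.1027 = 56.1027
θ=283.6°: R = R0 + s = 36 + 34.9657 = 70.9657
θ=329.1°: R = R0 + s = 36 + 14.1419 = 50.1419

θ=67.5°: 47.9514
θ=231.1°: 56.1027
θ=283.6°: 70.9657
θ=329.1°: 50.1419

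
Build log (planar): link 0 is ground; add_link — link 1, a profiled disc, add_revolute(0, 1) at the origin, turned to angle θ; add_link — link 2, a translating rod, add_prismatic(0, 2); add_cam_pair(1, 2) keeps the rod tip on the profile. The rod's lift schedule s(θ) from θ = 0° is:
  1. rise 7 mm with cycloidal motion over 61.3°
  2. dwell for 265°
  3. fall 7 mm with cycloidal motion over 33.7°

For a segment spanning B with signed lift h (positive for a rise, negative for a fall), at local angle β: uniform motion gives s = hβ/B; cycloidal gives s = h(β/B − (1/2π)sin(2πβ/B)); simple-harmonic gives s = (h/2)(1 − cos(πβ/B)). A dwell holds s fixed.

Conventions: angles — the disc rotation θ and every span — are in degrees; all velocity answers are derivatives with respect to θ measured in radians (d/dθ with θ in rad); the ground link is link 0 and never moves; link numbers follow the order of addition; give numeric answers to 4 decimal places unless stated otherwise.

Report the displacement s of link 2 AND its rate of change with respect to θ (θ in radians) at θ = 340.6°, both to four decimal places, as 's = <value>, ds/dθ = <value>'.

seg 1 [0°–61.3°] cycloidal, h=7: full span → s += 7 → s = 7.0000
seg 2 [61.3°–326.3°] dwell: s stays 7.0000
seg 3 [326.3°–360°] cycloidal, h=-7: θ=340.6° here. β=14.3, B=33.7. -7·(0.4243 − sin(2π·0.4243)/(2π)) = -2.4604 → s = 4.5396
velocity in seg [326.3°–360°] (cycloidal), θ in radians: β = 14.3° = 0.2496 rad, B = 33.7° = 0.5882 rad; ds/dθ = (h/B)(1 − cos(2πβ/B)) = ((-7)/0.5882)(1 − cos(2π·0.4243)) = -22.482489 mm/rad

s = 4.5396, ds/dθ = -22.4825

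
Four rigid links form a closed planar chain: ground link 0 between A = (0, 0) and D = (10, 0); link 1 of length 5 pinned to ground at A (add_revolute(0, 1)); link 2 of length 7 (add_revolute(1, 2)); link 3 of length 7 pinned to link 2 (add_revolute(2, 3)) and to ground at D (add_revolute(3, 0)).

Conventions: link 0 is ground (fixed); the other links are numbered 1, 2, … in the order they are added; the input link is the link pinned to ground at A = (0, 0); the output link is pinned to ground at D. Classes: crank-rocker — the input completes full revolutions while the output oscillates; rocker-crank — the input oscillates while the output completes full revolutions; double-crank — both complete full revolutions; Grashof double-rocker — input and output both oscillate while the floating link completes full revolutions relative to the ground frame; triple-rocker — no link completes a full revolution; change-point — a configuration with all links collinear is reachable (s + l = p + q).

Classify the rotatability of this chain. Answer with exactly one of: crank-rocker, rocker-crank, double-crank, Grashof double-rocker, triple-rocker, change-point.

lengths: ground=10, input=5, coupler=7, output=7
sorted: s=5 (shortest), l=10 (longest), p+q=14
s + l = 15 vs p + q = 14
s + l > p + q → non-Grashof → no link fully rotates → triple-rocker

triple-rocker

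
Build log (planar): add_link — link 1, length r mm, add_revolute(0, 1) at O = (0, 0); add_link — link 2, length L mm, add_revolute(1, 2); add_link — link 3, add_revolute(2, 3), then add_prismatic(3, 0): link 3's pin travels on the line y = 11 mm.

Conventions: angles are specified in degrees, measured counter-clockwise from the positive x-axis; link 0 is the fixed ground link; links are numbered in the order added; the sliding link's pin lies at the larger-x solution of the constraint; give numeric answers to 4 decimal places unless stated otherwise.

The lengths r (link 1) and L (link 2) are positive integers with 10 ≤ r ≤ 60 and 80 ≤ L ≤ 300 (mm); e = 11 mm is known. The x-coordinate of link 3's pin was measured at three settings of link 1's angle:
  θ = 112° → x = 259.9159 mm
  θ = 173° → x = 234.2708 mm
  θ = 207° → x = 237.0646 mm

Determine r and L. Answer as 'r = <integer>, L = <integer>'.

constraint per measurement: (x − r cos θ)² + (r sin θ − e)² = L²
subtracting the θ₁ and θ₂ equations cancels the r² and L² terms:
r = (x₁² − x₂²) / (2[(x₁cos θ₁ + e sin θ₁) − (x₂cos θ₂ + e sin θ₂)]) = 44.0000 → r = 44
L² = (x₁ − r cos θ₁)² + (r sin θ₁ − e)² = 77283.9876 → L = 278.0000 → L = 278
check at θ₃=207°: x = 237.0646 (printed 237.0646) ✓

r = 44, L = 278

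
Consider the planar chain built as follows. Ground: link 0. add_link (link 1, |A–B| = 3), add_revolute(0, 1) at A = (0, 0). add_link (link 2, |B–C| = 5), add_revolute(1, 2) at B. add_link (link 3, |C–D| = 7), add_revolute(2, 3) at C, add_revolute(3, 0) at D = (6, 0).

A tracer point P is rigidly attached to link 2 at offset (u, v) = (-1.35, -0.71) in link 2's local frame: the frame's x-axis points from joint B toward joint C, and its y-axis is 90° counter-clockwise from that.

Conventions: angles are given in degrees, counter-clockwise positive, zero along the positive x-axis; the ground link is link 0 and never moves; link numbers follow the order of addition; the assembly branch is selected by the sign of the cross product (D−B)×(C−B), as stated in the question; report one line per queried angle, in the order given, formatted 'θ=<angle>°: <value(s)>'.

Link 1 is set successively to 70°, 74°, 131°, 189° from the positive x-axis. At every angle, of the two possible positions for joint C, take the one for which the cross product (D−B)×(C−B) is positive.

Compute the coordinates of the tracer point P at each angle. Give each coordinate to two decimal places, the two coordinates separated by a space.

A=(0,0), D=(6.00,0)
θ=70°: B = A + 3.00·(cos70°, sin70°) = (1.0261, 2.8191)
θ=70°: |BD| = 5.7173
θ=70°: circle(B,5.00) ∩ circle(D,7.00): a=0.7597, h=4.9419
θ=70°:   candidates: C₊=(4.1238,6.7439) cross=28.254; C₋=(-0.7498,-1.8549) cross=-28.254
θ=70°:   branch + wants cross > 0 → take C=(4.1238,6.7439) (cross=28.254)
θ=70°: ex = (C−B)/|BC| = (0.6195,0.7850); ey = (-0.7850,0.6195)
θ=70°: P = B + -1.35·ex + -0.71·ey = (0.7470,1.3195)
θ=74°: B = A + 3.00·(cos74°, sin74°) = (0.8269, 2.8838)
θ=74°: |BD| = 5.9226
θ=74°: circle(B,5.00) ∩ circle(D,7.00): a=0.9352, h=4.9118
θ=74°:   candidates: C₊=(4.0353,6.7186) cross=29.090; C₋=(-0.7479,-1.8617) cross=-29.090
θ=74°:   branch + wants cross > 0 → take C=(4.0353,6.7186) (cross=29.090)
θ=74°: ex = (C−B)/|BC| = (0.6417,0.7670); ey = (-0.7670,0.6417)
θ=74°: P = B + -1.35·ex + -0.71·ey = (0.5052,1.3928)
θ=131°: B = A + 3.00·(cos131°, sin131°) = (-1.9682, 2.2641)
θ=131°: |BD| = 8.2836
θ=131°: circle(B,5.00) ∩ circle(D,7.00): a=2.6932, h=4.2127
θ=131°:   candidates: C₊=(1.7739,5.5803) cross=34.896; C₋=(-0.5290,-2.5243) cross=-34.896
θ=131°:   branch + wants cross > 0 → take C=(1.7739,5.5803) (cross=34.896)
θ=131°: ex = (C−B)/|BC| = (0.7484,0.6632); ey = (-0.6632,0.7484)
θ=131°: P = B + -1.35·ex + -0.71·ey = (-2.5076,0.8374)
θ=189°: B = A + 3.00·(cos189°, sin189°) = (-2.9631, -0.4693)
θ=189°: |BD| = 8.9753
θ=189°: circle(B,5.00) ∩ circle(D,7.00): a=3.1507, h=3.8824
θ=189°:   candidates: C₊=(-0.0197,3.5726) cross=34.846; C₋=(0.3863,-4.1817) cross=-34.846
θ=189°:   branch + wants cross > 0 → take C=(-0.0197,3.5726) (cross=34.846)
θ=189°: ex = (C−B)/|BC| = (0.5887,0.8084); ey = (-0.8084,0.5887)
θ=189°: P = B + -1.35·ex + -0.71·ey = (-3.1838,-1.9786)

θ=70°: 0.75 1.32
θ=74°: 0.51 1.39
θ=131°: -2.51 0.84
θ=189°: -3.18 -1.98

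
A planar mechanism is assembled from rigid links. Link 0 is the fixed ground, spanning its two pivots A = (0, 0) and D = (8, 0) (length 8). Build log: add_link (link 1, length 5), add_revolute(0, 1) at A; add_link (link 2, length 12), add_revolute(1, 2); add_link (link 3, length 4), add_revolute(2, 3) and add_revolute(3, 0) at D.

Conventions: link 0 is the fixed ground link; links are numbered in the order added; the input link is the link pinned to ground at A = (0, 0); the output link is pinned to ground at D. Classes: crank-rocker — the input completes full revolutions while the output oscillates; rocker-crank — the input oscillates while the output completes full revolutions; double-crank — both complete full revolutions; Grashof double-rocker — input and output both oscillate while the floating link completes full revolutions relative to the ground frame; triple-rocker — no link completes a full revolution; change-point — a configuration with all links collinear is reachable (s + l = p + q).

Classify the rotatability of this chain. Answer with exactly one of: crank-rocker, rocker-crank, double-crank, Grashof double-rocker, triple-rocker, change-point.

lengths: ground=8, input=5, coupler=12, output=4
sorted: s=4 (shortest), l=12 (longest), p+q=13
s + l = 16 vs p + q = 13
s + l > p + q → non-Grashof → no link fully rotates → triple-rocker

triple-rocker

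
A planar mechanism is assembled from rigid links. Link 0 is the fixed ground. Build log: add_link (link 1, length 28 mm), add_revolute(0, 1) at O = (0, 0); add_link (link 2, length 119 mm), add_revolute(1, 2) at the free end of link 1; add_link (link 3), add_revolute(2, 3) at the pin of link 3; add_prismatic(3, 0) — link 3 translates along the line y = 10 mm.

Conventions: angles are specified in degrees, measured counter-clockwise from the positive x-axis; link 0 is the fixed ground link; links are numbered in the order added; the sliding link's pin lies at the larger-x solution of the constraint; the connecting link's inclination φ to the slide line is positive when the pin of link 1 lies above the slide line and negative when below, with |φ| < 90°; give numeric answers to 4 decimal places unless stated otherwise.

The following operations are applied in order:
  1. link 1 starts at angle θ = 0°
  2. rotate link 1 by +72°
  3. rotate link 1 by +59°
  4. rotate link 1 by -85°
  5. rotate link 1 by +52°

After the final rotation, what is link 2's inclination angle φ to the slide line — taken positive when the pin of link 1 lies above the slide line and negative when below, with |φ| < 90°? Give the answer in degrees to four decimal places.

geometry: r = 28 mm, L = 119 mm, e = 10 mm; θ starts at 0°
rotate link 1 by +72°: θ ← 0° +72° = 72°
rotate link 1 by +59°: θ ← 72° +59° = 131°
rotate link 1 by -85°: θ ← 131° -85° = 46°
rotate link 1 by +52°: θ ← 46° +52° = 98°
h = r sin θ − e = 27.727506 − 10 = 17.727506
sin φ = h / L = 17.727506 / 119 = 0.14897064
φ = arcsin(0.14897064) = 8.567278°

8.5673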